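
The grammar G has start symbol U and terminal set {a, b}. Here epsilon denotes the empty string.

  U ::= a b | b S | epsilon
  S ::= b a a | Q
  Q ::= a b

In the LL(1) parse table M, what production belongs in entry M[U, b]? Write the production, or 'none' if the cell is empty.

U ::= b S

FIRST(U): from U::=a b we get {a}; from U::=b S we get {b}; from U::=epsilon we get {epsilon}. So FIRST(U) = {epsilon, a, b}.
FIRST(Q): from Q::=a b we get {a}. So FIRST(Q) = {a}.
FIRST(S): from S::=b a a we get {b}; from S::=Q we get {a}. So FIRST(S) = {a, b}.
FOLLOW(U) includes $ since U is the start symbol.
FOLLOW(U): U appears on no right-hand side. Thus FOLLOW(U) = {$}.
For U ::= a b: FIRST(a b) = {a}, so it goes in M[U, t] for t ∈ {a}.
For U ::= b S: FIRST(b S) = {b}, so it goes in M[U, t] for t ∈ {b}.
For U ::= epsilon: FIRST(epsilon) = {epsilon}, so it goes in M[U, t] for t ∈ {}; since epsilon ∈ FIRST, also for every t ∈ FOLLOW(U) = {$}.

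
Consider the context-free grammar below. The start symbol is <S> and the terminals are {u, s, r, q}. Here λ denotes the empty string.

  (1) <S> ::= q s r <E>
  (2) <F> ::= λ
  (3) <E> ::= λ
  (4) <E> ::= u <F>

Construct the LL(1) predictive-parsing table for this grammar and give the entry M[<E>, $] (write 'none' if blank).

<E> ::= λ

FIRST(<S>): from <S>::=q s r <E> we get {q}. So FIRST(<S>) = {q}.
FIRST(<F>): from <F>::=λ we get {λ}. So FIRST(<F>) = {λ}.
FIRST(<E>): from <E>::=λ we get {λ}; from <E>::=u <F> we get {u}. So FIRST(<E>) = {λ, u}.
FOLLOW(<S>) includes $ since <S> is the start symbol.
FOLLOW(<S>): <S> appears on no right-hand side. Thus FOLLOW(<S>) = {$}.
FOLLOW(<E>): in <S>::=q s r <E>, the suffix after <E> is empty, so FOLLOW(<E>) ⊇ FOLLOW(<S>) = {$}. Thus FOLLOW(<E>) = {$}.
For <E> ::= λ: FIRST(λ) = {λ}, so it goes in M[<E>, t] for t ∈ {}; since λ ∈ FIRST, also for every t ∈ FOLLOW(<E>) = {$}.
For <E> ::= u <F>: FIRST(u <F>) = {u}, so it goes in M[<E>, t] for t ∈ {u}.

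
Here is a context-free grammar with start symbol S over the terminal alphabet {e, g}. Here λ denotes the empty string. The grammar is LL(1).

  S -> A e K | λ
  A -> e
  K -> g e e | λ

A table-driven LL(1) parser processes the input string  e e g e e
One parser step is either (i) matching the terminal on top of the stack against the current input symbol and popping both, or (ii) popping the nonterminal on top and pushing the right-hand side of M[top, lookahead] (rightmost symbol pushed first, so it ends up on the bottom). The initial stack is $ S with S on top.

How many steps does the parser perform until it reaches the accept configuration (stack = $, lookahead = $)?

step 1: stack=$ S  input=e e g e e $  — expand S -> A e K
step 2: stack=$ K e A  input=e e g e e $  — expand A -> e
step 3: stack=$ K e e  input=e e g e e $  — match e
step 4: stack=$ K e  input=e g e e $  — match e
step 5: stack=$ K  input=g e e $  — expand K -> g e e
step 6: stack=$ e e g  input=g e e $  — match g
step 7: stack=$ e e  input=e e $  — match e
step 8: stack=$ e  input=e $  — match e
Accept reached after 8 steps.

8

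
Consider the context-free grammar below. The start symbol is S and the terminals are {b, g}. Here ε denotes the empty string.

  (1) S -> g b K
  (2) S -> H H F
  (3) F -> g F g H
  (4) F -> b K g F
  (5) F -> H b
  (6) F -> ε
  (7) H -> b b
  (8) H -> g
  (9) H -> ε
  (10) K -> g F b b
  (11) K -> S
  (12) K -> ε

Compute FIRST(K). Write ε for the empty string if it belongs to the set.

FIRST(H): from H->b b we get {b}; from H->g we get {g}; from H->ε we get {ε}. So FIRST(H) = {ε, b, g}.
FIRST(F): from F->g F g H we get {g}; from F->b K g F we get {b}; from F->H b we get {b, g}; from F->ε we get {ε}. So FIRST(F) = {ε, b, g}.
FIRST(S): from S->g b K we get {g}; from S->H H F we get {ε, b, g}. So FIRST(S) = {ε, b, g}.
FIRST(K): from K->g F b b we get {g}; from K->S we get {ε, b, g}; from K->ε we get {ε}. So FIRST(K) = {ε, b, g}.

{ε, b, g}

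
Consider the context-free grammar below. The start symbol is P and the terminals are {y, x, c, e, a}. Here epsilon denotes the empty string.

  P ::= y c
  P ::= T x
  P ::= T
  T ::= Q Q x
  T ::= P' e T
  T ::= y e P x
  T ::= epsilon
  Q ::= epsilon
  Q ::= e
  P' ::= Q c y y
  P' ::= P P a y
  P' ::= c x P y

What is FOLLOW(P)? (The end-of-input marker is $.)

FIRST(Q) = {epsilon, e}
FIRST(P) = {epsilon, a, c, e, x, y}  (via T x, T)
FIRST(P') = {a, c, e, x, y}  (via Q c y y, P P a y)
FIRST(T) = {epsilon, a, c, e, x, y}  (via Q Q x, P' e T)
FOLLOW(P) includes $ since P is the start symbol.
FOLLOW(P): in T::=y e P x, P is followed by x with FIRST {x}; in P'::=P P a y (occurrence 1), P is followed by P a y with FIRST {a, c, e, x, y}; in P'::=P P a y (occurrence 2), P is followed by a y with FIRST {a}; in P'::=c x P y, P is followed by y with FIRST {y}. Thus FOLLOW(P) = {$, a, c, e, x, y}.
FOLLOW(T): in P::=T x, T is followed by x with FIRST {x}; in P::=T, the suffix after T is empty, so FOLLOW(T) ⊇ FOLLOW(P) = {$, a, c, e, x, y}; in T::=P' e T, the suffix after T is empty (adds nothing new). Thus FOLLOW(T) = {$, a, c, e, x, y}.
FOLLOW(Q): in T::=Q Q x (occurrence 1), Q is followed by Q x with FIRST {e, x}; in T::=Q Q x (occurrence 2), Q is followed by x with FIRST {x}; in P'::=Q c y y, Q is followed by c y y with FIRST {c}. Thus FOLLOW(Q) = {c, e, x}.
FOLLOW(P'): in T::=P' e T, P' is followed by e T with FIRST {e}. Thus FOLLOW(P') = {e}.

{$, a, c, e, x, y}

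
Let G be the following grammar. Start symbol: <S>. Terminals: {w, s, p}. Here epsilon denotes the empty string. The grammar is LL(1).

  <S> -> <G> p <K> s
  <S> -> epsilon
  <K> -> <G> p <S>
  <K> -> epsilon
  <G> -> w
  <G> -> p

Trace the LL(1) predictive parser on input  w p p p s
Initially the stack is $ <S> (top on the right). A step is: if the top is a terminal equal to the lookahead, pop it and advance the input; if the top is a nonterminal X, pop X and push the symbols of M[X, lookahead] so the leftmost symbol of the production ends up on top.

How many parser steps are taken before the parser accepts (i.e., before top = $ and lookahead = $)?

10

      Stack          Input        Action
   1  $ <S>          w p p p s $  expand <S> -> <G> p <K> s
   2  $ s <K> p <G>  w p p p s $  expand <G> -> w
   3  $ s <K> p w    w p p p s $  match w
   4  $ s <K> p      p p p s $    match p
   5  $ s <K>        p p s $      expand <K> -> <G> p <S>
   6  $ s <S> p <G>  p p s $      expand <G> -> p
   7  $ s <S> p p    p p s $      match p
   8  $ s <S> p      p s $        match p
   9  $ s <S>        s $          expand <S> -> epsilon
  10  $ s            s $          match s
Accept reached after 10 steps.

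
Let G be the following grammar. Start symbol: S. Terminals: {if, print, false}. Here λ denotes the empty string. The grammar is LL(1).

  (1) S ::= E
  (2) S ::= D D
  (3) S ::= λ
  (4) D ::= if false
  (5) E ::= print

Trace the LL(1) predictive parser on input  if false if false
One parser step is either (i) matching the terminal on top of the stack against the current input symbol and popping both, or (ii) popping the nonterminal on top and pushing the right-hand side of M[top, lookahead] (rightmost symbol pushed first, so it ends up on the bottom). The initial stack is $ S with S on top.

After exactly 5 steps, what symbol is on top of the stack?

     Stack         Input                Action
  1  $ S           if false if false $  expand S ::= D D
  2  $ D D         if false if false $  expand D ::= if false
  3  $ D false if  if false if false $  match if
  4  $ D false     false if false $     match false
  5  $ D           if false $           expand D ::= if false
Stack after step 5: $ false if (top = if).

if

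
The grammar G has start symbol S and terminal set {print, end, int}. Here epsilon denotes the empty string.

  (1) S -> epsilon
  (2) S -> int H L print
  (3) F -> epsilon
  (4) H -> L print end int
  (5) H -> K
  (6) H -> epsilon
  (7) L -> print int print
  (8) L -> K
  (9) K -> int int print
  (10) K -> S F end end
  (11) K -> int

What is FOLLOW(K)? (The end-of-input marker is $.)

FIRST(S): from S->epsilon we get {epsilon}; from S->int H L print we get {int}. So FIRST(S) = {epsilon, int}.
FIRST(F): from F->epsilon we get {epsilon}. So FIRST(F) = {epsilon}.
FIRST(K): from K->int int print we get {int}; from K->S F end end we get {end, int}; from K->int we get {int}. So FIRST(K) = {end, int}.
FIRST(L): from L->print int print we get {print}; from L->K we get {end, int}. So FIRST(L) = {end, int, print}.
FIRST(H): from H->L print end int we get {end, int, print}; from H->K we get {end, int}; from H->epsilon we get {epsilon}. So FIRST(H) = {epsilon, end, int, print}.
FOLLOW(S) includes $ since S is the start symbol.
FOLLOW(S): in K->S F end end, S is followed by F end end with FIRST {end}. Thus FOLLOW(S) = {$, end}.
FOLLOW(F): in K->S F end end, F is followed by end end with FIRST {end}. Thus FOLLOW(F) = {end}.
FOLLOW(H): in S->int H L print, H is followed by L print with FIRST {end, int, print}. Thus FOLLOW(H) = {end, int, print}.
FOLLOW(L): in S->int H L print, L is followed by print with FIRST {print}; in H->L print end int, L is followed by print end int with FIRST {print}. Thus FOLLOW(L) = {print}.
FOLLOW(K): in H->K, the suffix after K is empty, so FOLLOW(K) ⊇ FOLLOW(H) = {end, int, print}; in L->K, the suffix after K is empty, so FOLLOW(K) ⊇ FOLLOW(L) = {print}. Thus FOLLOW(K) = {end, int, print}.

{end, int, print}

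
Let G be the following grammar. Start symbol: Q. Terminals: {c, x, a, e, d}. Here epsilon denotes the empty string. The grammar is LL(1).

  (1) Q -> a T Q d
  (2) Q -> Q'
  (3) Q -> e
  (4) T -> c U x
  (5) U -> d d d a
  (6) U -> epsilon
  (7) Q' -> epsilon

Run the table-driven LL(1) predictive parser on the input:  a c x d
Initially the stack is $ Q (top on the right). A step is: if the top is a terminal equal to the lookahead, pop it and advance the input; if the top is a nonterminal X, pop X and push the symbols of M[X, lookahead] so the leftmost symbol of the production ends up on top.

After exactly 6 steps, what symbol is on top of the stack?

     Stack        Input      Action
  1  $ Q          a c x d $  expand Q -> a T Q d
  2  $ d Q T a    a c x d $  match a
  3  $ d Q T      c x d $    expand T -> c U x
  4  $ d Q x U c  c x d $    match c
  5  $ d Q x U    x d $      expand U -> epsilon
  6  $ d Q x      x d $      match x
Stack after step 6: $ d Q (top = Q).

Q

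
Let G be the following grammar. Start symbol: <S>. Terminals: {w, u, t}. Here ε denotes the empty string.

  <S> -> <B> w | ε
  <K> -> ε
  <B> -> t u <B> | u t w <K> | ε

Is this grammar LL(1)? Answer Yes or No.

Yes

FIRST(<S>) = {ε, t, u, w}
FIRST(<K>) = {ε}
FIRST(<B>) = {ε, t, u}
FOLLOW(<S>) = {$}
FOLLOW(<K>) = {w}
FOLLOW(<B>) = {w}
Each cell of M receives at most one production.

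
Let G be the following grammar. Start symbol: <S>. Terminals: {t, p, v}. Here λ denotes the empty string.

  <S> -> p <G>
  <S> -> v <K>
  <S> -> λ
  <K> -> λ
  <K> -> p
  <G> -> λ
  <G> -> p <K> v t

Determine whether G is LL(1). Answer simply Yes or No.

FIRST(<S>) = {λ, p, v}
FIRST(<K>) = {λ, p}
FIRST(<G>) = {λ, p}
FOLLOW(<S>) = {$}
FOLLOW(<K>) = {$, v}
FOLLOW(<G>) = {$}
Each cell of M receives at most one production.

Yes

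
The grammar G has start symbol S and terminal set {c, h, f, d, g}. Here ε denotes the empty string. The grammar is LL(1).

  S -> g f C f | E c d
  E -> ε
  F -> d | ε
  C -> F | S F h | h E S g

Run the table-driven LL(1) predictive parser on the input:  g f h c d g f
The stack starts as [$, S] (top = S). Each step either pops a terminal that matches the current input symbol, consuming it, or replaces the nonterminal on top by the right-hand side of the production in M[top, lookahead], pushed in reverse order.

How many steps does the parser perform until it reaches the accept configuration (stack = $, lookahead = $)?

      Stack        Input            Action
   1  $ S          g f h c d g f $  expand S -> g f C f
   2  $ f C f g    g f h c d g f $  match g
   3  $ f C f      f h c d g f $    match f
   4  $ f C        h c d g f $      expand C -> h E S g
   5  $ f g S E h  h c d g f $      match h
   6  $ f g S E    c d g f $        expand E -> ε
   7  $ f g S      c d g f $        expand S -> E c d
   8  $ f g d c E  c d g f $        expand E -> ε
   9  $ f g d c    c d g f $        match c
  10  $ f g d      d g f $          match d
  11  $ f g        g f $            match g
  12  $ f          f $              match f
Accept reached after 12 steps.

12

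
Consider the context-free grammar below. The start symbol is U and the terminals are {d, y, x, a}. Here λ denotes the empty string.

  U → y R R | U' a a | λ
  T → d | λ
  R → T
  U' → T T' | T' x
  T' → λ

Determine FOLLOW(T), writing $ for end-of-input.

{$, a, d}

FIRST(T): from T→d we get {d}; from T→λ we get {λ}. So FIRST(T) = {λ, d}.
FIRST(T'): from T'→λ we get {λ}. So FIRST(T') = {λ}.
FIRST(R): from R→T we get {λ, d}. So FIRST(R) = {λ, d}.
FIRST(U'): from U'→T T' we get {λ, d}; from U'→T' x we get {x}. So FIRST(U') = {λ, d, x}.
FIRST(U): from U→y R R we get {y}; from U→U' a a we get {a, d, x}; from U→λ we get {λ}. So FIRST(U) = {λ, a, d, x, y}.
FOLLOW(U) includes $ since U is the start symbol.
FOLLOW(U): U appears on no right-hand side. Thus FOLLOW(U) = {$}.
FOLLOW(R): in U→y R R (occurrence 1), R is followed by R with FIRST {λ, d}; in U→y R R (occurrence 1), the suffix after R is nullable, so FOLLOW(R) ⊇ FOLLOW(U) = {$}; in U→y R R (occurrence 2), the suffix after R is empty, so FOLLOW(R) ⊇ FOLLOW(U) = {$}. Thus FOLLOW(R) = {$, d}.
FOLLOW(U'): in U→U' a a, U' is followed by a a with FIRST {a}. Thus FOLLOW(U') = {a}.
FOLLOW(T): in R→T, the suffix after T is empty, so FOLLOW(T) ⊇ FOLLOW(R) = {$, d}; in U'→T T', T is followed by T' with FIRST {λ}; in U'→T T', the suffix after T is nullable, so FOLLOW(T) ⊇ FOLLOW(U') = {a}. Thus FOLLOW(T) = {$, a, d}.
FOLLOW(T'): in U'→T T', the suffix after T' is empty, so FOLLOW(T') ⊇ FOLLOW(U') = {a}; in U'→T' x, T' is followed by x with FIRST {x}. Thus FOLLOW(T') = {a, x}.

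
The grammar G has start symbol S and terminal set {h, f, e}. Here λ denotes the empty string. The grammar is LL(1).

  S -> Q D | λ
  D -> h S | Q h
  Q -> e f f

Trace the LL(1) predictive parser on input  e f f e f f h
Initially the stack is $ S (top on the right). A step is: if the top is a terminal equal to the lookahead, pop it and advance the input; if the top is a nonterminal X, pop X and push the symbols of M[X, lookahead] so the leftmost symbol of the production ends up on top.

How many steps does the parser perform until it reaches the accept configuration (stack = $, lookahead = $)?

      Stack      Input            Action
   1  $ S        e f f e f f h $  expand S -> Q D
   2  $ D Q      e f f e f f h $  expand Q -> e f f
   3  $ D f f e  e f f e f f h $  match e
   4  $ D f f    f f e f f h $    match f
   5  $ D f      f e f f h $      match f
   6  $ D        e f f h $        expand D -> Q h
   7  $ h Q      e f f h $        expand Q -> e f f
   8  $ h f f e  e f f h $        match e
   9  $ h f f    f f h $          match f
  10  $ h f      f h $            match f
  11  $ h        h $              match h
Accept reached after 11 steps.

11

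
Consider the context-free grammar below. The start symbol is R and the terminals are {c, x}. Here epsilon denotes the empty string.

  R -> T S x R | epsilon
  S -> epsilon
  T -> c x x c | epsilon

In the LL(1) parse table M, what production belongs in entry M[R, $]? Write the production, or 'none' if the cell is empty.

FIRST(S): from S->epsilon we get {epsilon}. So FIRST(S) = {epsilon}.
FIRST(T): from T->c x x c we get {c}; from T->epsilon we get {epsilon}. So FIRST(T) = {epsilon, c}.
FIRST(R): from R->T S x R we get {c, x}; from R->epsilon we get {epsilon}. So FIRST(R) = {epsilon, c, x}.
FOLLOW(R) includes $ since R is the start symbol.
FOLLOW(R): in R->T S x R, the suffix after R is empty (adds nothing new). Thus FOLLOW(R) = {$}.
For R -> T S x R: FIRST(T S x R) = {c, x}, so it goes in M[R, t] for t ∈ {c, x}.
For R -> epsilon: FIRST(epsilon) = {epsilon}, so it goes in M[R, t] for t ∈ {}; since epsilon ∈ FIRST, also for every t ∈ FOLLOW(R) = {$}.

R -> epsilon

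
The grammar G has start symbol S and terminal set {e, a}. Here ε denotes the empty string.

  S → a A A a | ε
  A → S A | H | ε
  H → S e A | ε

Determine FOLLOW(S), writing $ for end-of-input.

FIRST(S) = {ε, a}
FIRST(H) = {ε, a, e}  (via S e A)
FIRST(A) = {ε, a, e}  (via S A, H)
FOLLOW(S) includes $ since S is the start symbol.
FOLLOW(S): in A→S A, S is followed by A with FIRST {ε, a, e}; in A→S A, the suffix after S is nullable, so FOLLOW(S) ⊇ FOLLOW(A) = {a, e}; in H→S e A, S is followed by e A with FIRST {e}. Thus FOLLOW(S) = {$, a, e}.
FOLLOW(A): in S→a A A a (occurrence 1), A is followed by A a with FIRST {a, e}; in S→a A A a (occurrence 2), A is followed by a with FIRST {a}; in A→S A, the suffix after A is empty (adds nothing new); in H→S e A, the suffix after A is empty, so FOLLOW(A) ⊇ FOLLOW(H) = {a, e}. Thus FOLLOW(A) = {a, e}.
FOLLOW(H): in A→H, the suffix after H is empty, so FOLLOW(H) ⊇ FOLLOW(A) = {a, e}. Thus FOLLOW(H) = {a, e}.

{$, a, e}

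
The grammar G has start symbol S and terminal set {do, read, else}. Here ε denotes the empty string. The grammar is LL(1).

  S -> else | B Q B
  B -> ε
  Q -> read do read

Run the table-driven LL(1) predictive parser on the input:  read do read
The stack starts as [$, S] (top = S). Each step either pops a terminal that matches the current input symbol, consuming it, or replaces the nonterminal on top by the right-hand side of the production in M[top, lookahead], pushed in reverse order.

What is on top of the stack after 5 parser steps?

     Stack             Input           Action
  1  $ S               read do read $  expand S -> B Q B
  2  $ B Q B           read do read $  expand B -> ε
  3  $ B Q             read do read $  expand Q -> read do read
  4  $ B read do read  read do read $  match read
  5  $ B read do       do read $       match do
Stack after step 5: $ B read (top = read).

read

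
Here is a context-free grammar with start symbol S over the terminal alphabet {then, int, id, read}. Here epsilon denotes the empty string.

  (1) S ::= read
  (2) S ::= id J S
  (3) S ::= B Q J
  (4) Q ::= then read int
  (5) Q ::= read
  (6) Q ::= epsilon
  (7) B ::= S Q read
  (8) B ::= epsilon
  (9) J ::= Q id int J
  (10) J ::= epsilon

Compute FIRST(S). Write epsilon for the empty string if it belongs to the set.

FIRST(Q) = {epsilon, read, then}
FIRST(J) = {epsilon, id, read, then}  (via Q id int J)
FIRST(S) = {epsilon, id, read, then}  (via B Q J)
FIRST(B) = {epsilon, id, read, then}  (via S Q read)

{epsilon, id, read, then}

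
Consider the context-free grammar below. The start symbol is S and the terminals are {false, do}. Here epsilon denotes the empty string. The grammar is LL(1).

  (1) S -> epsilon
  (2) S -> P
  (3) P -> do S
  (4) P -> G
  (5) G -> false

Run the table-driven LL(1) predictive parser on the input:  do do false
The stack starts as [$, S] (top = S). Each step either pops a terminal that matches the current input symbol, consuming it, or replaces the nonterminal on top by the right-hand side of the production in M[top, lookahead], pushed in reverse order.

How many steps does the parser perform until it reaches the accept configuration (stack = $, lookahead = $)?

10

      Stack    Input          Action
   1  $ S      do do false $  expand S -> P
   2  $ P      do do false $  expand P -> do S
   3  $ S do   do do false $  match do
   4  $ S      do false $     expand S -> P
   5  $ P      do false $     expand P -> do S
   6  $ S do   do false $     match do
   7  $ S      false $        expand S -> P
   8  $ P      false $        expand P -> G
   9  $ G      false $        expand G -> false
  10  $ false  false $        match false
Accept reached after 10 steps.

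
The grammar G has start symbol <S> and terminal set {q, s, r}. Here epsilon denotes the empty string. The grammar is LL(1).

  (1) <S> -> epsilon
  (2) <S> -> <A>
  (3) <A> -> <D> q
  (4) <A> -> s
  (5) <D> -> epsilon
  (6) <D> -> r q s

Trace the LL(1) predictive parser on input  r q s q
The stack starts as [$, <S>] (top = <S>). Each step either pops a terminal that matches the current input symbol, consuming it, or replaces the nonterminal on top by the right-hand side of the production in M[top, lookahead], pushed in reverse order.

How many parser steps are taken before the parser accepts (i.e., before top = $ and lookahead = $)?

7

step 1: stack=$ <S>  input=r q s q $  — expand <S> -> <A>
step 2: stack=$ <A>  input=r q s q $  — expand <A> -> <D> q
step 3: stack=$ q <D>  input=r q s q $  — expand <D> -> r q s
step 4: stack=$ q s q r  input=r q s q $  — match r
step 5: stack=$ q s q  input=q s q $  — match q
step 6: stack=$ q s  input=s q $  — match s
step 7: stack=$ q  input=q $  — match q
Accept reached after 7 steps.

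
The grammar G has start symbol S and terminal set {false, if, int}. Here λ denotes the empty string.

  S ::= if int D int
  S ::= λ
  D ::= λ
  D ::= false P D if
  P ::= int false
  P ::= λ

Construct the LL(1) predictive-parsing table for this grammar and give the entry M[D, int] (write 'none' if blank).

FIRST(S): from S::=if int D int we get {if}; from S::=λ we get {λ}. So FIRST(S) = {λ, if}.
FIRST(D): from D::=λ we get {λ}; from D::=false P D if we get {false}. So FIRST(D) = {λ, false}.
FIRST(P): from P::=int false we get {int}; from P::=λ we get {λ}. So FIRST(P) = {λ, int}.
FOLLOW(S) includes $ since S is the start symbol.
FOLLOW(D): in S::=if int D int, D is followed by int with FIRST {int}; in D::=false P D if, D is followed by if with FIRST {if}. Thus FOLLOW(D) = {if, int}.
For D ::= λ: FIRST(λ) = {λ}, so it goes in M[D, t] for t ∈ {}; since λ ∈ FIRST, also for every t ∈ FOLLOW(D) = {if, int}.
For D ::= false P D if: FIRST(false P D if) = {false}, so it goes in M[D, t] for t ∈ {false}.

D ::= λ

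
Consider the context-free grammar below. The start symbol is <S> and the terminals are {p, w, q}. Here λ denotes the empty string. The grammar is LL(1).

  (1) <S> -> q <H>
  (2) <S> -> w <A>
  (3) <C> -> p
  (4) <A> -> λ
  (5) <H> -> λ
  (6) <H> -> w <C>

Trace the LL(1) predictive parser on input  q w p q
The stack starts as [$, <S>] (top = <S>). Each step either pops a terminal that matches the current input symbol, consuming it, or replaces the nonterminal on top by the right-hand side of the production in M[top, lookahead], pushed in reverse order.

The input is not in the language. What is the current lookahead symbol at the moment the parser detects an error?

     Stack    Input      Action
  1  $ <S>    q w p q $  expand <S> -> q <H>
  2  $ <H> q  q w p q $  match q
  3  $ <H>    w p q $    expand <H> -> w <C>
  4  $ <C> w  w p q $    match w
  5  $ <C>    p q $      expand <C> -> p
  6  $ p      p q $      match p
  7  $        q $        error: stack empty but input remains

q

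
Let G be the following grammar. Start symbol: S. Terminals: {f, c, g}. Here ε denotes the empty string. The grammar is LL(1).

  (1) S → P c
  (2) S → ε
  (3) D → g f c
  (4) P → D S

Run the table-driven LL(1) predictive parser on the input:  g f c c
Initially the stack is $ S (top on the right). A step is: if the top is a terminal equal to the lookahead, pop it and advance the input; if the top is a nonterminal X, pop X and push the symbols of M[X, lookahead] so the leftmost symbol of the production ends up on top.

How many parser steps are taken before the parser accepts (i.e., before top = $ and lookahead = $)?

step 1: stack=$ S  input=g f c c $  — expand S → P c
step 2: stack=$ c P  input=g f c c $  — expand P → D S
step 3: stack=$ c S D  input=g f c c $  — expand D → g f c
step 4: stack=$ c S c f g  input=g f c c $  — match g
step 5: stack=$ c S c f  input=f c c $  — match f
step 6: stack=$ c S c  input=c c $  — match c
step 7: stack=$ c S  input=c $  — expand S → ε
step 8: stack=$ c  input=c $  — match c
Accept reached after 8 steps.

8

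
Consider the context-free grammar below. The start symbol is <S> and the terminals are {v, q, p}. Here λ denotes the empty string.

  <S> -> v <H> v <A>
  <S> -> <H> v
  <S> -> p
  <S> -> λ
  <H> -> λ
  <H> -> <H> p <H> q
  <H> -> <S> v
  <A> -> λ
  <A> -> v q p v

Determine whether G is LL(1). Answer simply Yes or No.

No

FIRST(<S>) = {λ, p, v}
FIRST(<H>) = {λ, p, v}
FIRST(<A>) = {λ, v}
FOLLOW(<S>) = {$, v}
FOLLOW(<H>) = {p, q, v}
FOLLOW(<A>) = {$, v}
Cell M[<A>, v] receives both <A> -> λ and <A> -> v q p v — the grammar is not LL(1).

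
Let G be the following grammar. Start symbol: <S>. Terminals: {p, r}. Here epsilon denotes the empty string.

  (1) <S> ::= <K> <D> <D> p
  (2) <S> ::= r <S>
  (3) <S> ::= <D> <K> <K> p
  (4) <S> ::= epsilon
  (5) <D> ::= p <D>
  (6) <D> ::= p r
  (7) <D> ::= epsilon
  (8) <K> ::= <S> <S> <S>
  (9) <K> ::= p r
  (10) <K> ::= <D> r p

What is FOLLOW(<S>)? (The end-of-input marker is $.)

{$, p, r}

FIRST(<D>) = {epsilon, p}
FIRST(<S>) = {epsilon, p, r}  (via <K> <D> <D> p, <D> <K> <K> p)
FIRST(<K>) = {epsilon, p, r}  (via <S> <S> <S>, <D> r p)
FOLLOW(<S>) includes $ since <S> is the start symbol.
FOLLOW(<D>): in <S>::=<K> <D> <D> p (occurrence 1), <D> is followed by <D> p with FIRST {p}; in <S>::=<K> <D> <D> p (occurrence 2), <D> is followed by p with FIRST {p}; in <S>::=<D> <K> <K> p, <D> is followed by <K> <K> p with FIRST {p, r}; in <D>::=p <D>, the suffix after <D> is empty (adds nothing new); in <K>::=<D> r p, <D> is followed by r p with FIRST {r}. Thus FOLLOW(<D>) = {p, r}.
FOLLOW(<K>): in <S>::=<K> <D> <D> p, <K> is followed by <D> <D> p with FIRST {p}; in <S>::=<D> <K> <K> p (occurrence 1), <K> is followed by <K> p with FIRST {p, r}; in <S>::=<D> <K> <K> p (occurrence 2), <K> is followed by p with FIRST {p}. Thus FOLLOW(<K>) = {p, r}.
FOLLOW(<S>): in <S>::=r <S>, the suffix after <S> is empty (adds nothing new); in <K>::=<S> <S> <S> (occurrence 1), <S> is followed by <S> <S> with FIRST {epsilon, p, r}; in <K>::=<S> <S> <S> (occurrence 1), the suffix after <S> is nullable, so FOLLOW(<S>) ⊇ FOLLOW(<K>) = {p, r}; in <K>::=<S> <S> <S> (occurrence 2), <S> is followed by <S> with FIRST {epsilon, p, r}; in <K>::=<S> <S> <S> (occurrence 2), the suffix after <S> is nullable, so FOLLOW(<S>) ⊇ FOLLOW(<K>) = {p, r}; in <K>::=<S> <S> <S> (occurrence 3), the suffix after <S> is empty, so FOLLOW(<S>) ⊇ FOLLOW(<K>) = {p, r}. Thus FOLLOW(<S>) = {$, p, r}.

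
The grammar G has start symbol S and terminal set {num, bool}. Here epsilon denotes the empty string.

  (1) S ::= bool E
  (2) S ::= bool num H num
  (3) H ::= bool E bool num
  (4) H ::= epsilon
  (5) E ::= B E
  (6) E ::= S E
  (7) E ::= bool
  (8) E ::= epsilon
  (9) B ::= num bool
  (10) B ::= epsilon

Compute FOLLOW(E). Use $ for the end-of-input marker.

FIRST(S): from S::=bool E we get {bool}; from S::=bool num H num we get {bool}. So FIRST(S) = {bool}.
FIRST(H): from H::=bool E bool num we get {bool}; from H::=epsilon we get {epsilon}. So FIRST(H) = {epsilon, bool}.
FIRST(B): from B::=num bool we get {num}; from B::=epsilon we get {epsilon}. So FIRST(B) = {epsilon, num}.
FIRST(E): from E::=B E we get {epsilon, bool, num}; from E::=S E we get {bool}; from E::=bool we get {bool}; from E::=epsilon we get {epsilon}. So FIRST(E) = {epsilon, bool, num}.
FOLLOW(S) includes $ since S is the start symbol.
FOLLOW(H): in S::=bool num H num, H is followed by num with FIRST {num}. Thus FOLLOW(H) = {num}.
FOLLOW(S): in E::=S E, S is followed by E with FIRST {epsilon, bool, num}; in E::=S E, the suffix after S is nullable, so FOLLOW(S) ⊇ FOLLOW(E) = {$, bool, num}. Thus FOLLOW(S) = {$, bool, num}.
FOLLOW(E): in S::=bool E, the suffix after E is empty, so FOLLOW(E) ⊇ FOLLOW(S) = {$, bool, num}; in H::=bool E bool num, E is followed by bool num with FIRST {bool}; in E::=B E, the suffix after E is empty (adds nothing new); in E::=S E, the suffix after E is empty (adds nothing new). Thus FOLLOW(E) = {$, bool, num}.
FOLLOW(B): in E::=B E, B is followed by E with FIRST {epsilon, bool, num}; in E::=B E, the suffix after B is nullable, so FOLLOW(B) ⊇ FOLLOW(E) = {$, bool, num}. Thus FOLLOW(B) = {$, bool, num}.

{$, bool, num}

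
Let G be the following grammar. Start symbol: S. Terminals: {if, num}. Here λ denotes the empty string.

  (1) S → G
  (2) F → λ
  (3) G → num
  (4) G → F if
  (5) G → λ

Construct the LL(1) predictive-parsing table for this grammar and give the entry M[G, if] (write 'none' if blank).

G → F if

FIRST(F) = {λ}
FIRST(G) = {λ, if, num}  (via F if)
FIRST(S) = {λ, if, num}  (via G)
FOLLOW(S) includes $ since S is the start symbol.
FOLLOW(S): S appears on no right-hand side. Thus FOLLOW(S) = {$}.
FOLLOW(G): in S→G, the suffix after G is empty, so FOLLOW(G) ⊇ FOLLOW(S) = {$}. Thus FOLLOW(G) = {$}.
For G → num: FIRST(num) = {num}, so it goes in M[G, t] for t ∈ {num}.
For G → F if: FIRST(F if) = {if}, so it goes in M[G, t] for t ∈ {if}.
For G → λ: FIRST(λ) = {λ}, so it goes in M[G, t] for t ∈ {}; since λ ∈ FIRST, also for every t ∈ FOLLOW(G) = {$}.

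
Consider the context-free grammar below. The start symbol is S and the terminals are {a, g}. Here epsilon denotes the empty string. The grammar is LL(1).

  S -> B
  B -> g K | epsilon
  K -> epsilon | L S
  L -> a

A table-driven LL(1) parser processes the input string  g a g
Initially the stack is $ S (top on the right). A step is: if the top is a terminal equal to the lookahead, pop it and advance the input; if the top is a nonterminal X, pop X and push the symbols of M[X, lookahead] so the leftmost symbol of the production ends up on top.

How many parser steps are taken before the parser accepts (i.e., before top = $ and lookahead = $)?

10

      Stack  Input    Action
   1  $ S    g a g $  expand S -> B
   2  $ B    g a g $  expand B -> g K
   3  $ K g  g a g $  match g
   4  $ K    a g $    expand K -> L S
   5  $ S L  a g $    expand L -> a
   6  $ S a  a g $    match a
   7  $ S    g $      expand S -> B
   8  $ B    g $      expand B -> g K
   9  $ K g  g $      match g
  10  $ K    $        expand K -> epsilon
Accept reached after 10 steps.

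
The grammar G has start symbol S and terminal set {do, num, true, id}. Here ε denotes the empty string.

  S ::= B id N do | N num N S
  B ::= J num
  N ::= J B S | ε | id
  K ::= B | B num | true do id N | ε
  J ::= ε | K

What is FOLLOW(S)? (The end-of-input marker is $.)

FIRST(S): from S::=B id N do we get {num, true}; from S::=N num N S we get {id, num, true}. So FIRST(S) = {id, num, true}.
FIRST(B): from B::=J num we get {num, true}. So FIRST(B) = {num, true}.
FIRST(K): from K::=B we get {num, true}; from K::=B num we get {num, true}; from K::=true do id N we get {true}; from K::=ε we get {ε}. So FIRST(K) = {ε, num, true}.
FIRST(J): from J::=ε we get {ε}; from J::=K we get {ε, num, true}. So FIRST(J) = {ε, num, true}.
FIRST(N): from N::=J B S we get {num, true}; from N::=ε we get {ε}; from N::=id we get {id}. So FIRST(N) = {ε, id, num, true}.
FOLLOW(S) includes $ since S is the start symbol.
FOLLOW(J): in B::=J num, J is followed by num with FIRST {num}; in N::=J B S, J is followed by B S with FIRST {num, true}. Thus FOLLOW(J) = {num, true}.
FOLLOW(K): in J::=K, the suffix after K is empty, so FOLLOW(K) ⊇ FOLLOW(J) = {num, true}. Thus FOLLOW(K) = {num, true}.
FOLLOW(B): in S::=B id N do, B is followed by id N do with FIRST {id}; in N::=J B S, B is followed by S with FIRST {id, num, true}; in K::=B, the suffix after B is empty, so FOLLOW(B) ⊇ FOLLOW(K) = {num, true}; in K::=B num, B is followed by num with FIRST {num}. Thus FOLLOW(B) = {id, num, true}.
FOLLOW(N): in S::=B id N do, N is followed by do with FIRST {do}; in S::=N num N S (occurrence 1), N is followed by num N S with FIRST {num}; in S::=N num N S (occurrence 2), N is followed by S with FIRST {id, num, true}; in K::=true do id N, the suffix after N is empty, so FOLLOW(N) ⊇ FOLLOW(K) = {num, true}. Thus FOLLOW(N) = {do, id, num, true}.
FOLLOW(S): in S::=N num N S, the suffix after S is empty (adds nothing new); in N::=J B S, the suffix after S is empty, so FOLLOW(S) ⊇ FOLLOW(N) = {do, id, num, true}. Thus FOLLOW(S) = {$, do, id, num, true}.

{$, do, id, num, true}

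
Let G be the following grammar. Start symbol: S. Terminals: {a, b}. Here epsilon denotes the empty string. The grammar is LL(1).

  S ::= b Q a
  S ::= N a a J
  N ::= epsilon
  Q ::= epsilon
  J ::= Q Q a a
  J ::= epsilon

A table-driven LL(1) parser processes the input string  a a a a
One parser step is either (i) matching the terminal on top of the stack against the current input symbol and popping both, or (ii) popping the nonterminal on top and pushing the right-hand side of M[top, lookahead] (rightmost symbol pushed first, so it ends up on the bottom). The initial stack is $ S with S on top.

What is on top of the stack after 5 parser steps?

Q

step 1: stack=$ S  input=a a a a $  — expand S ::= N a a J
step 2: stack=$ J a a N  input=a a a a $  — expand N ::= epsilon
step 3: stack=$ J a a  input=a a a a $  — match a
step 4: stack=$ J a  input=a a a $  — match a
step 5: stack=$ J  input=a a $  — expand J ::= Q Q a a
Stack after step 5: $ a a Q Q (top = Q).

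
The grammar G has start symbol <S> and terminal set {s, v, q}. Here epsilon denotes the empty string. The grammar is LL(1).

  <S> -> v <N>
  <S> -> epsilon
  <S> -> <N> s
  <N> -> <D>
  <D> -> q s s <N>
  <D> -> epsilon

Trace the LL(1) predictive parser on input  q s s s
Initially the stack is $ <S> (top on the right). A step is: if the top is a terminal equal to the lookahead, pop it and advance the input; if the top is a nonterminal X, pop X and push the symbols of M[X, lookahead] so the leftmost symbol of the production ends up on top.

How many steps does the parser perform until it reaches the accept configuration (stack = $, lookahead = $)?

9

step 1: stack=$ <S>  input=q s s s $  — expand <S> -> <N> s
step 2: stack=$ s <N>  input=q s s s $  — expand <N> -> <D>
step 3: stack=$ s <D>  input=q s s s $  — expand <D> -> q s s <N>
step 4: stack=$ s <N> s s q  input=q s s s $  — match q
step 5: stack=$ s <N> s s  input=s s s $  — match s
step 6: stack=$ s <N> s  input=s s $  — match s
step 7: stack=$ s <N>  input=s $  — expand <N> -> <D>
step 8: stack=$ s <D>  input=s $  — expand <D> -> epsilon
step 9: stack=$ s  input=s $  — match s
Accept reached after 9 steps.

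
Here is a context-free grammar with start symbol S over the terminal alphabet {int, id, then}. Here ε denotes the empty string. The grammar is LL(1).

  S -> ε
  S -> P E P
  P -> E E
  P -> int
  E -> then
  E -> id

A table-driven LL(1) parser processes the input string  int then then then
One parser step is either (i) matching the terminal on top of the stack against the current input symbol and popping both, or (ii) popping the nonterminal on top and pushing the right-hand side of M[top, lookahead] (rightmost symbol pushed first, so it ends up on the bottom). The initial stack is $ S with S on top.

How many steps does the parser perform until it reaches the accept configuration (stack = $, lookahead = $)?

      Stack      Input                 Action
   1  $ S        int then then then $  expand S -> P E P
   2  $ P E P    int then then then $  expand P -> int
   3  $ P E int  int then then then $  match int
   4  $ P E      then then then $      expand E -> then
   5  $ P then   then then then $      match then
   6  $ P        then then $           expand P -> E E
   7  $ E E      then then $           expand E -> then
   8  $ E then   then then $           match then
   9  $ E        then $                expand E -> then
  10  $ then     then $                match then
Accept reached after 10 steps.

10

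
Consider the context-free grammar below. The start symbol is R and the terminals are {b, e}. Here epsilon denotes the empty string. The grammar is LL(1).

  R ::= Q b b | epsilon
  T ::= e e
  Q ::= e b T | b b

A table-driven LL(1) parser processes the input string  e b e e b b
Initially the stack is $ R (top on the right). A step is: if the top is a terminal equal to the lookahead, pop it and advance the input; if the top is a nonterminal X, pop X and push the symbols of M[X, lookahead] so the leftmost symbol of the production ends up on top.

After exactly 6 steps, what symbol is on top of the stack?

     Stack        Input          Action
  1  $ R          e b e e b b $  expand R ::= Q b b
  2  $ b b Q      e b e e b b $  expand Q ::= e b T
  3  $ b b T b e  e b e e b b $  match e
  4  $ b b T b    b e e b b $    match b
  5  $ b b T      e e b b $      expand T ::= e e
  6  $ b b e e    e e b b $      match e
Stack after step 6: $ b b e (top = e).

e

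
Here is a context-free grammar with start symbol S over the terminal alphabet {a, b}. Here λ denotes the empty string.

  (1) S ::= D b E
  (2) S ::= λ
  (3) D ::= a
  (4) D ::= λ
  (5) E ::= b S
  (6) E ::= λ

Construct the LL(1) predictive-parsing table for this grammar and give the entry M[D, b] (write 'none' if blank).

D ::= λ

FIRST(D) = {λ, a}
FIRST(E) = {λ, b}
FIRST(S) = {λ, a, b}  (via D b E)
FOLLOW(S) includes $ since S is the start symbol.
FOLLOW(D): in S::=D b E, D is followed by b E with FIRST {b}. Thus FOLLOW(D) = {b}.
For D ::= a: FIRST(a) = {a}, so it goes in M[D, t] for t ∈ {a}.
For D ::= λ: FIRST(λ) = {λ}, so it goes in M[D, t] for t ∈ {}; since λ ∈ FIRST, also for every t ∈ FOLLOW(D) = {b}.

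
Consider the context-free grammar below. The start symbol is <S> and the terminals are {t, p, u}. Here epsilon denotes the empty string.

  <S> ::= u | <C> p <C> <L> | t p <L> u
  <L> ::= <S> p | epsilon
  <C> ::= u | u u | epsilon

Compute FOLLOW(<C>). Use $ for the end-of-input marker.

{$, p, t, u}

FIRST(<C>): from <C>::=u we get {u}; from <C>::=u u we get {u}; from <C>::=epsilon we get {epsilon}. So FIRST(<C>) = {epsilon, u}.
FIRST(<S>): from <S>::=u we get {u}; from <S>::=<C> p <C> <L> we get {p, u}; from <S>::=t p <L> u we get {t}. So FIRST(<S>) = {p, t, u}.
FIRST(<L>): from <L>::=<S> p we get {p, t, u}; from <L>::=epsilon we get {epsilon}. So FIRST(<L>) = {epsilon, p, t, u}.
FOLLOW(<S>) includes $ since <S> is the start symbol.
FOLLOW(<S>): in <L>::=<S> p, <S> is followed by p with FIRST {p}. Thus FOLLOW(<S>) = {$, p}.
FOLLOW(<L>): in <S>::=<C> p <C> <L>, the suffix after <L> is empty, so FOLLOW(<L>) ⊇ FOLLOW(<S>) = {$, p}; in <S>::=t p <L> u, <L> is followed by u with FIRST {u}. Thus FOLLOW(<L>) = {$, p, u}.
FOLLOW(<C>): in <S>::=<C> p <C> <L> (occurrence 1), <C> is followed by p <C> <L> with FIRST {p}; in <S>::=<C> p <C> <L> (occurrence 2), <C> is followed by <L> with FIRST {epsilon, p, t, u}; in <S>::=<C> p <C> <L> (occurrence 2), the suffix after <C> is nullable, so FOLLOW(<C>) ⊇ FOLLOW(<S>) = {$, p}. Thus FOLLOW(<C>) = {$, p, t, u}.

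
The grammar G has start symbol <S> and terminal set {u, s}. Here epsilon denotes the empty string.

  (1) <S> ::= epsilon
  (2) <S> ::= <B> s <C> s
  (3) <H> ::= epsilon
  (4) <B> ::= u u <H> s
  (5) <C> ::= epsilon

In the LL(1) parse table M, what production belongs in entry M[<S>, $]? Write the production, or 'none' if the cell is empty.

<S> ::= epsilon

FIRST(<H>) = {epsilon}
FIRST(<B>) = {u}
FIRST(<C>) = {epsilon}
FIRST(<S>) = {epsilon, u}  (via <B> s <C> s)
FOLLOW(<S>) includes $ since <S> is the start symbol.
FOLLOW(<S>): <S> appears on no right-hand side. Thus FOLLOW(<S>) = {$}.
For <S> ::= epsilon: FIRST(epsilon) = {epsilon}, so it goes in M[<S>, t] for t ∈ {}; since epsilon ∈ FIRST, also for every t ∈ FOLLOW(<S>) = {$}.
For <S> ::= <B> s <C> s: FIRST(<B> s <C> s) = {u}, so it goes in M[<S>, t] for t ∈ {u}.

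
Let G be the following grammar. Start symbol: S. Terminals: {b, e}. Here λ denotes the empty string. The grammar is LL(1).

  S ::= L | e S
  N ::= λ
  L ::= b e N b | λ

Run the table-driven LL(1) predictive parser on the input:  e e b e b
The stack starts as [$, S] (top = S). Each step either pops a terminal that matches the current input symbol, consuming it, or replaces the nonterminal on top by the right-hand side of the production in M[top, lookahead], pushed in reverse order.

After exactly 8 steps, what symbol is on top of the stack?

step 1: stack=$ S  input=e e b e b $  — expand S ::= e S
step 2: stack=$ S e  input=e e b e b $  — match e
step 3: stack=$ S  input=e b e b $  — expand S ::= e S
step 4: stack=$ S e  input=e b e b $  — match e
step 5: stack=$ S  input=b e b $  — expand S ::= L
step 6: stack=$ L  input=b e b $  — expand L ::= b e N b
step 7: stack=$ b N e b  input=b e b $  — match b
step 8: stack=$ b N e  input=e b $  — match e
Stack after step 8: $ b N (top = N).

N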